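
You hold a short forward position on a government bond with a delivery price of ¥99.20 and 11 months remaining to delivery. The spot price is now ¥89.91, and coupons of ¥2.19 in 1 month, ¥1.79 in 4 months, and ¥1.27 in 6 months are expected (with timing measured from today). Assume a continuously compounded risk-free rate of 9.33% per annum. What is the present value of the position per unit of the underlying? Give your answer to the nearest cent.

¥6.28

PV(remaining coupons) I = 2.19·e^(−0.0933·1/12) + 1.79·e^(−0.0933·4/12) + 1.27·e^(−0.0933·6/12) = 5.1203
Current forward F = (S − I)·e^(rT) = (89.91 − 5.1203)·e^(0.0933·11/12) = 84.7897 × 1.089289 = 92.3605
Value (long) = (F − K)·e^(−rT) = (92.3605 − 99.20) × 0.918030 = -6.2789
Short position value = −(long value) = ¥6.28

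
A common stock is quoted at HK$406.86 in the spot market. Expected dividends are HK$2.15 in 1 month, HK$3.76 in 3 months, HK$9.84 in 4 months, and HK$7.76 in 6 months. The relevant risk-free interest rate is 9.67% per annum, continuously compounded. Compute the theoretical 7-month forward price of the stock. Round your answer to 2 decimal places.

HK$406.43

PV(dividends) I = 2.15·e^(−0.0967·1/12) + 3.76·e^(−0.0967·3/12) + 9.84·e^(−0.0967·4/12) + 7.76·e^(−0.0967·6/12)
I = 2.1327 + 3.6702 + 9.5279 + 7.3937 = 22.7245
F = (S − I)·e^(rT) = (406.86 − 22.7245) · e^(0.0967·7/12)
= 384.1355 · e^0.056408 = 384.1355 × 1.058029 = HK$406.43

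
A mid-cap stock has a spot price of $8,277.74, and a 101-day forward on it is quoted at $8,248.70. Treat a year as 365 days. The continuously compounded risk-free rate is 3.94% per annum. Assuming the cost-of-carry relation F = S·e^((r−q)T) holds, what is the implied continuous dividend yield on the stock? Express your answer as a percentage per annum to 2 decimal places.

From F = S·e^((r−q)T): (r − q) = ln(F/S)/T
ln(8248.70/8277.74) = ln(0.996492) = -0.003514
(r − q) = -0.003514 / (101/365) = -0.012699
q = r − ln(F/S)/T = 0.0394 + 0.012699 = 0.052099
q = 5.21%

5.21%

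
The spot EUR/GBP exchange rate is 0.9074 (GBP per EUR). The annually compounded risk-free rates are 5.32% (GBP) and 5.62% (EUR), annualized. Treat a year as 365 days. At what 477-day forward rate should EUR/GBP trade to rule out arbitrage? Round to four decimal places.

By covered interest parity, F = S · (1+r_GBP)^T / (1+r_EUR)^T
= 0.9074 × 1.070085 / 1.074070 = 0.9074 × 0.996290
F = 0.9040 GBP per EUR

0.9040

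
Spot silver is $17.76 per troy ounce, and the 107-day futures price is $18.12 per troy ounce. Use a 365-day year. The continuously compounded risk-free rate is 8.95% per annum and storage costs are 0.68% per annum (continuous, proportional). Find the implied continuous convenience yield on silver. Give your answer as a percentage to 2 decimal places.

2.78%

F = S·e^((r+u−y)T) ⇒ (r+u−y) = ln(F/S)/T
ln(18.12/17.76) = 0.020068; /T ⇒ 0.068456
y = r + u − ln(F/S)/T = 0.0895 + 0.0068 − 0.068456 = 0.027844
y = 2.78%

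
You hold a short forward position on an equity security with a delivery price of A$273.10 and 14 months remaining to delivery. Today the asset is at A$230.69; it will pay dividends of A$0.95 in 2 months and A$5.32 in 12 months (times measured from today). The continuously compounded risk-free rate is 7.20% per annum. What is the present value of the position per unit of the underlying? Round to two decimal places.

A$26.30

PV(remaining dividends) I = 0.95·e^(−0.0720·2/12) + 5.32·e^(−0.0720·12/12) = 5.8891
Current forward F = (S − I)·e^(rT) = (230.69 − 5.8891)·e^(0.0720·14/12) = 224.8009 × 1.087629 = 244.5000
Value (long) = (F − K)·e^(−rT) = (244.5000 − 273.10) × 0.919431 = -26.2957
Short position value = −(long value) = A$26.30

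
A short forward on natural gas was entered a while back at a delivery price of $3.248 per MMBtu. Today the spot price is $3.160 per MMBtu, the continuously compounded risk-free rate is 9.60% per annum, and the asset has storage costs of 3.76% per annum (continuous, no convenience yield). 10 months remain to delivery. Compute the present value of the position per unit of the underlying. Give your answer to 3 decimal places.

Current fair forward for the remaining 10 months: F = S·e^((r + u)·T), (r + u) = 0.0960 + 0.0376 = 0.1336
F = 3.160 · e^(0.1336 × 10/12) = 3.160 × 1.117767 = 3.5321
Value of long forward = (F − K)·e^(−rT) = (3.5321 − 3.248) · e^(−0.0960·10/12)
= 0.2841 × 0.923116 = 0.262
Short position value = −(long value) = -$0.262

-$0.262 per MMBtu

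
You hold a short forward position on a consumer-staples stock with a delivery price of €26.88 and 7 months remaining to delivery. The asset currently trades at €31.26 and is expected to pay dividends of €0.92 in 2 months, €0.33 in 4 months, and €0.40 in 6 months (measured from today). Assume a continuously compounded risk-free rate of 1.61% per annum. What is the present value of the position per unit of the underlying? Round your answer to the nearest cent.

PV(remaining dividends) I = 0.92·e^(−0.0161·2/12) + 0.33·e^(−0.0161·4/12) + 0.40·e^(−0.0161·6/12) = 1.6426
Current forward F = (S − I)·e^(rT) = (31.26 − 1.6426)·e^(0.0161·7/12) = 29.6174 × 1.009436 = 29.8969
Value (long) = (F − K)·e^(−rT) = (29.8969 − 26.88) × 0.990652 = 2.9887
Short position value = −(long value) = -€2.99

-€2.99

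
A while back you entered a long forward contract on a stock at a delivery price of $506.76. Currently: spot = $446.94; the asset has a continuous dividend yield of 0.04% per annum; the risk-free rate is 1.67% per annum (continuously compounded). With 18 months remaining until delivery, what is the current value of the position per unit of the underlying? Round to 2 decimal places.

-$47.55

Current fair forward for the remaining 18 months: F = S·e^((r − q)·T), (r − q) = 0.0167 − 0.0004 = 0.0163
F = 446.94 · e^(0.0163 × 18/12) = 446.94 × 1.024751 = 458.0022
Value of long forward = (F − K)·e^(−rT) = (458.0022 − 506.76) · e^(−0.0167·18/12)
= -48.7578 × 0.975261 = -47.55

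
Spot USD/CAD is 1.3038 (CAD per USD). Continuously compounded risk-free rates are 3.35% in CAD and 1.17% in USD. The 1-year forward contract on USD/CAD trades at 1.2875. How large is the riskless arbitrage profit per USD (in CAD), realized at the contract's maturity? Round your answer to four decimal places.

0.0450 per USD (in CAD)

Fair forward: F* = S·e^(carry·T), with carry = (r_CAD − r_USD) = 0.0335 − 0.0117 = 0.0218
F* = 1.3038 · e^(0.0218 × 1) = 1.3038 · e^0.021800 = 1.3038 × 1.022039 = 1.3325
Market 1.2875 < fair 1.3325: forward underpriced → reverse cash-and-carry (short spot, go long the forward).
At maturity, profit = |F_mkt − F*| = |1.2875 − 1.3325| = 0.0450 per USD (in CAD)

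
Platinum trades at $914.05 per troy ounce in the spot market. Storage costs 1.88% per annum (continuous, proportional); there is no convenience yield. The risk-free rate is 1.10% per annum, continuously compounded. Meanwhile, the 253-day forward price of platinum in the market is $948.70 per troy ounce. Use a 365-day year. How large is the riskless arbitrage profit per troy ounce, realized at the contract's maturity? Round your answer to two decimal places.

Fair forward: F* = S·e^(carry·T), with carry = (r + u) = 0.0110 + 0.0188 = 0.0298
F* = 914.05 · e^(0.0298 × 253/365) = 914.05 · e^0.020656 = 914.05 × 1.020871 = $933.1271
Market $948.70 > fair $933.1271: forward overpriced → cash-and-carry (buy spot, short the forward).
At maturity, profit = |F_mkt − F*| = |948.70 − 933.1271| = $15.57 per troy ounce

$15.57 per troy ounce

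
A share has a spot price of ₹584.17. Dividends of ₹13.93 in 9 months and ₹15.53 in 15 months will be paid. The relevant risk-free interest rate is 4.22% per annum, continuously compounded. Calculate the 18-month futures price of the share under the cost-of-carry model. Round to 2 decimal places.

PV(dividends) I = 13.93·e^(−0.0422·9/12) + 15.53·e^(−0.0422·15/12)
I = 13.4960 + 14.7320 = 28.2280
F = (S − I)·e^(rT) = (584.17 − 28.2280) · e^(0.0422·18/12)
= 555.9420 · e^0.063300 = 555.9420 × 1.065346 = ₹592.27

₹592.27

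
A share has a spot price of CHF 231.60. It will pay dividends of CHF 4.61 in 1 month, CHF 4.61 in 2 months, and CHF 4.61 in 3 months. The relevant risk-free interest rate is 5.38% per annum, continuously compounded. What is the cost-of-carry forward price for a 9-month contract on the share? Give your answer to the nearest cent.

CHF 226.87

PV(dividends) I = 4.61·e^(−0.0538·1/12) + 4.61·e^(−0.0538·2/12) + 4.61·e^(−0.0538·3/12)
I = 4.5894 + 4.5688 + 4.5484 = 13.7066
F = (S − I)·e^(rT) = (231.60 − 13.7066) · e^(0.0538·9/12)
= 217.8934 · e^0.040350 = 217.8934 × 1.041175 = CHF 226.87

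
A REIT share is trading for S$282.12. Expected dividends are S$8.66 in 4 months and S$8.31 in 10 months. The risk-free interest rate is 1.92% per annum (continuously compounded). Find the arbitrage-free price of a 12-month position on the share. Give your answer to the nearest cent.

PV(dividends) I = 8.66·e^(−0.0192·4/12) + 8.31·e^(−0.0192·10/12)
I = 8.6048 + 8.1781 = 16.7829
F = (S − I)·e^(rT) = (282.12 − 16.7829) · e^(0.0192·12/12)
= 265.3371 · e^0.019200 = 265.3371 × 1.019386 = S$270.48

S$270.48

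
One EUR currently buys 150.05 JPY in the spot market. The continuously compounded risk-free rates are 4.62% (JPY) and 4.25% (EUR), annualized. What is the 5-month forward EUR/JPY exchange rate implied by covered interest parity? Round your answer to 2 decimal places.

F = S·e^((r_JPY − r_EUR)T) = 150.05 · e^((0.0462 − 0.0425) × 5/12)
= 150.05 · e^0.001542 = 150.05 × 1.001543
F = 150.28 JPY per EUR

150.28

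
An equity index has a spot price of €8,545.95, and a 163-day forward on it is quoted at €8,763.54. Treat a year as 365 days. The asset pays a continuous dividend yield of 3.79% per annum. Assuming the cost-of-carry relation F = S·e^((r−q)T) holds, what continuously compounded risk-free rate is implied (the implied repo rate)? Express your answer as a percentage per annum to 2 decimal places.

From F = S·e^((r−q)T): (r − q) = ln(F/S)/T
ln(8763.54/8545.95) = ln(1.025461) = 0.025142
(r − q) = 0.025142 / (163/365) = 0.056300
r = ln(F/S)/T + q = 0.056300 + 0.0379 = 0.094200
r = 9.42%

9.42%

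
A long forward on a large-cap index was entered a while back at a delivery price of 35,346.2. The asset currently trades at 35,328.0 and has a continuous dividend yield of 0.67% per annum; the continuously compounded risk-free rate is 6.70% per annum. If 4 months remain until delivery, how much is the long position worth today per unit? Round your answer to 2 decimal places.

683.64

Current fair forward for the remaining 4 months: F = S·e^((r − q)·T), (r − q) = 0.0670 − 0.0067 = 0.0603
F = 35328.0 · e^(0.0603 × 4/12) = 35328.0 × 1.02030337 = 36045.2775
Value of long forward = (F − K)·e^(−rT) = (36045.2775 − 35346.2) · e^(−0.0670·4/12)
= 699.0775 × 0.97791421 = 683.64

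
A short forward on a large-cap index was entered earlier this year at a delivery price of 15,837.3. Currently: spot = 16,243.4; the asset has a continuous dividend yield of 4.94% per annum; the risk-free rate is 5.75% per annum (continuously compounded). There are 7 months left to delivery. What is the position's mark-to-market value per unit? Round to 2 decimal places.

-467.10

Current fair forward for the remaining 7 months: F = S·e^((r − q)·T), (r − q) = 0.0575 − 0.0494 = 0.0081
F = 16243.4 · e^(0.0081 × 7/12) = 16243.4 × 1.00473618 = 16320.3317
Value of long forward = (F − K)·e^(−rT) = (16320.3317 − 15837.3) · e^(−0.0575·7/12)
= 483.0317 × 0.96701462 = 467.10
Short position value = −(long value) = -467.10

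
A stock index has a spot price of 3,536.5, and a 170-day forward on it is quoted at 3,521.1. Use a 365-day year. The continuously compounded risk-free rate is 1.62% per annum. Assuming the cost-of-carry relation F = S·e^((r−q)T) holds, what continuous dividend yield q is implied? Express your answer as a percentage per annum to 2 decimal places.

From F = S·e^((r−q)T): (r − q) = ln(F/S)/T
ln(3521.1/3536.5) = ln(0.995645) = -0.004365
(r − q) = -0.004365 / (170/365) = -0.009372
q = r − ln(F/S)/T = 0.0162 + 0.009372 = 0.025572
q = 2.56%

2.56%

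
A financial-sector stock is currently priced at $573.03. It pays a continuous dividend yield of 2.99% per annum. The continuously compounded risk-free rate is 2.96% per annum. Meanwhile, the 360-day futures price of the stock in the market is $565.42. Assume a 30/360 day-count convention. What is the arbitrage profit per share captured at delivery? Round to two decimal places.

Fair futures: F* = S·e^(carry·T), with carry = (r − q) = 0.0296 − 0.0299 = -0.0003
F* = 573.03 · e^(-0.0003 × 360/360) = 573.03 · e^-0.000300 = 573.03 × 0.999700 = $572.8581
Market $565.42 < fair $572.8581: forward underpriced → reverse cash-and-carry (short spot, go long the forward).
At maturity, profit = |F_mkt − F*| = |565.42 − 572.8581| = $7.44 per share

$7.44 per share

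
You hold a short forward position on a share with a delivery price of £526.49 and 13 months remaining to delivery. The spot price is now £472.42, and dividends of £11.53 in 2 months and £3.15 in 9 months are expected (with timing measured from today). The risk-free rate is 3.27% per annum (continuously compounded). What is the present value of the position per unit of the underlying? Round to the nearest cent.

PV(remaining dividends) I = 11.53·e^(−0.0327·2/12) + 3.15·e^(−0.0327·9/12) = 14.5410
Current forward F = (S − I)·e^(rT) = (472.42 − 14.5410)·e^(0.0327·13/12) = 457.8790 × 1.036060 = 474.3901
Value (long) = (F − K)·e^(−rT) = (474.3901 − 526.49) × 0.965195 = -50.2866
Short position value = −(long value) = £50.29

£50.29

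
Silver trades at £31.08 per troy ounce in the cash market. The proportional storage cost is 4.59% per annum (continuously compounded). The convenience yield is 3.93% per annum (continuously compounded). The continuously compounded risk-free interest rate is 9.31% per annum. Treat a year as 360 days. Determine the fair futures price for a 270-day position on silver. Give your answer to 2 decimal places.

£33.49 per troy ounce

Net carry = r + u − y = 0.0931 + 0.0459 − 0.0393 = 0.0997
F = S·e^((r+u−y)T) = 31.08 · e^(0.0997 × 270/360) = 31.08 · e^0.074775
= 31.08 × 1.077642 = £33.49 per troy ounce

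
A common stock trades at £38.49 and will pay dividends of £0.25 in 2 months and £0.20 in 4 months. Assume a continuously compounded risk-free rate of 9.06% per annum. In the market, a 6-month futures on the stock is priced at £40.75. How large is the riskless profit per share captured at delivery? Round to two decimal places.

PV(dividends) I = 0.25·e^(−0.0906·2/12) + 0.20·e^(−0.0906·4/12) = 0.4403
Fair futures F* = (S − I)·e^(rT) = (38.49 − 0.4403)·e^0.045300 = 38.0497 × 1.046342 = 39.8130
Market £40.75 > fair 39.8130: forward overpriced → cash-and-carry (borrow at r, buy the stock and collect the dividends, short the forward).
Profit at T = |F_mkt − F*| = |40.75 − 39.8130| = £0.94 per share

£0.94 per share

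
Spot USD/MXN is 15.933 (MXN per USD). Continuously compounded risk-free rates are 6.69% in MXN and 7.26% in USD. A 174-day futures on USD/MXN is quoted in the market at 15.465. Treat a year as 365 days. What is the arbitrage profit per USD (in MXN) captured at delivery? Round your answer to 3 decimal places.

Fair futures: F* = S·e^(carry·T), with carry = (r_MXN − r_USD) = 0.0669 − 0.0726 = -0.0057
F* = 15.933 · e^(-0.0057 × 174/365) = 15.933 · e^-0.002717 = 15.933 × 0.997287 = 15.8898
Market 15.465 < fair 15.8898: forward underpriced → reverse cash-and-carry (short spot, go long the forward).
At maturity, profit = |F_mkt − F*| = |15.465 − 15.8898| = 0.425 per USD (in MXN)

0.425 per USD (in MXN)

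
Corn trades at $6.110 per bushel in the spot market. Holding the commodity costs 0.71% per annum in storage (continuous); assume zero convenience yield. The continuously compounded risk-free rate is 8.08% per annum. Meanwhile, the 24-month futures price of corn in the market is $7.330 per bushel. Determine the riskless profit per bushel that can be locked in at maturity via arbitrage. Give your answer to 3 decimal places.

Fair futures: F* = S·e^(carry·T), with carry = (r + u) = 0.0808 + 0.0071 = 0.0879
F* = 6.110 · e^(0.0879 × 24/12) = 6.110 · e^0.175800 = 6.110 × 1.192200 = $7.2843
Market $7.330 > fair $7.2843: forward overpriced → cash-and-carry (buy spot, short the forward).
At maturity, profit = |F_mkt − F*| = |7.330 − 7.2843| = $0.046 per bushel

$0.046 per bushel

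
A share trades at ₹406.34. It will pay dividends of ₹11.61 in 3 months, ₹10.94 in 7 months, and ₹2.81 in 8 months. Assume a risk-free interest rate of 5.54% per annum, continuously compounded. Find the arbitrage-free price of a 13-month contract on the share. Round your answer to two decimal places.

PV(dividends) I = 11.61·e^(−0.0554·3/12) + 10.94·e^(−0.0554·7/12) + 2.81·e^(−0.0554·8/12)
I = 11.4503 + 10.5921 + 2.7081 = 24.7505
F = (S − I)·e^(rT) = (406.34 − 24.7505) · e^(0.0554·13/12)
= 381.5895 · e^0.060017 = 381.5895 × 1.061855 = ₹405.19

₹405.19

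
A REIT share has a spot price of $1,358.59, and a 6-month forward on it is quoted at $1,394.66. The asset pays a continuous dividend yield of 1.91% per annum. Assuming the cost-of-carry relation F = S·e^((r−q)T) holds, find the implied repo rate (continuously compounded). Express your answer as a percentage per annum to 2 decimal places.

7.15%

From F = S·e^((r−q)T): (r − q) = ln(F/S)/T
ln(1394.66/1358.59) = ln(1.026550) = 0.026204
(r − q) = 0.026204 / (6/12) = 0.052408
r = ln(F/S)/T + q = 0.052408 + 0.0191 = 0.071508
r = 7.15%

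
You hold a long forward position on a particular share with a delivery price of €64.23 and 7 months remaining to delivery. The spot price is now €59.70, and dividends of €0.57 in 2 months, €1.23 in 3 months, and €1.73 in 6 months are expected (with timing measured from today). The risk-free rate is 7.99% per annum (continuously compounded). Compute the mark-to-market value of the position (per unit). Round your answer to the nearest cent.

PV(remaining dividends) I = 0.57·e^(−0.0799·2/12) + 1.23·e^(−0.0799·3/12) + 1.73·e^(−0.0799·6/12) = 3.4304
Current forward F = (S − I)·e^(rT) = (59.70 − 3.4304)·e^(0.0799·7/12) = 56.2696 × 1.047712 = 58.9543
Value (long) = (F − K)·e^(−rT) = (58.9543 − 64.23) × 0.954461 = -5.0354
Value = -€5.04

-€5.04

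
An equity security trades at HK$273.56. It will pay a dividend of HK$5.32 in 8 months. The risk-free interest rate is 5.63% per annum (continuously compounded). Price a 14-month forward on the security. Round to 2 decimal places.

HK$286.66

PV(dividends) I = 5.32·e^(−0.0563·8/12)
I = 5.1240
F = (S − I)·e^(rT) = (273.56 − 5.1240) · e^(0.0563·14/12)
= 268.4360 · e^0.065683 = 268.4360 × 1.067888 = HK$286.66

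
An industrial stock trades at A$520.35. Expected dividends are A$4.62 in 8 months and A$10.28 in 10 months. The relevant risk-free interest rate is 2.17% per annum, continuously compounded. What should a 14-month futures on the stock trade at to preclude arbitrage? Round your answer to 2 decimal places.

PV(dividends) I = 4.62·e^(−0.0217·8/12) + 10.28·e^(−0.0217·10/12)
I = 4.5536 + 10.0958 = 14.6494
F = (S − I)·e^(rT) = (520.35 − 14.6494) · e^(0.0217·14/12)
= 505.7006 · e^0.025317 = 505.7006 × 1.025640 = A$518.67

A$518.67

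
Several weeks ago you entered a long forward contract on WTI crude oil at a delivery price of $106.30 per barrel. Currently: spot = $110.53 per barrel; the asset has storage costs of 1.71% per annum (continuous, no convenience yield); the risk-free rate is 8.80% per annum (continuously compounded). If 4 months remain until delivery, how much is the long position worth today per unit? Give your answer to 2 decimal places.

Current fair forward for the remaining 4 months: F = S·e^((r + u)·T), (r + u) = 0.0880 + 0.0171 = 0.1051
F = 110.53 · e^(0.1051 × 4/12) = 110.53 × 1.035654 = 114.4708
Value of long forward = (F − K)·e^(−rT) = (114.4708 − 106.30) · e^(−0.0880·4/12)
= 8.1708 × 0.971093 = 7.93

$7.93 per barrel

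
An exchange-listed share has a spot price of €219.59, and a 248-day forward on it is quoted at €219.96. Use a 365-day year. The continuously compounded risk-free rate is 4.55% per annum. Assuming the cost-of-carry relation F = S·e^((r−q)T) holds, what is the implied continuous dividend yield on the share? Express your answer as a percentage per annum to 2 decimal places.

From F = S·e^((r−q)T): (r − q) = ln(F/S)/T
ln(219.96/219.59) = ln(1.001685) = 0.001684
(r − q) = 0.001684 / (248/365) = 0.002478
q = r − ln(F/S)/T = 0.0455 − 0.002478 = 0.043022
q = 4.30%

4.30%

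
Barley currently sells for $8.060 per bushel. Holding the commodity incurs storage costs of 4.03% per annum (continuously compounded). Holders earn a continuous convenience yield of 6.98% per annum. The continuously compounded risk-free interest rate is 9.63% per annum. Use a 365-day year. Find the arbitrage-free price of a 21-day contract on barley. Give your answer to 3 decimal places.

Net carry = r + u − y = 0.0963 + 0.0403 − 0.0698 = 0.0668
F = S·e^((r+u−y)T) = 8.060 · e^(0.0668 × 21/365) = 8.060 · e^0.003843
= 8.060 × 1.003850 = $8.091 per bushel

$8.091 per bushel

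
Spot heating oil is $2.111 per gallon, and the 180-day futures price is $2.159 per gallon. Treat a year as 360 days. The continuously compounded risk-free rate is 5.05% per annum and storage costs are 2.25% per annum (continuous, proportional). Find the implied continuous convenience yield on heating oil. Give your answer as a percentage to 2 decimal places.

2.80%

F = S·e^((r+u−y)T) ⇒ (r+u−y) = ln(F/S)/T
ln(2.159/2.111) = 0.022483; /T ⇒ 0.044966
y = r + u − ln(F/S)/T = 0.0505 + 0.0225 − 0.044966 = 0.028034
y = 2.80%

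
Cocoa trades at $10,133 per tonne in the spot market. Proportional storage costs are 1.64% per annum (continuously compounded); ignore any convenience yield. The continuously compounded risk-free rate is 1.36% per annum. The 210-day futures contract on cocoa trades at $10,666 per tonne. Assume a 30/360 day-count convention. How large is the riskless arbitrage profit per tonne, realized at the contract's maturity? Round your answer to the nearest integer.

Fair futures: F* = S·e^(carry·T), with carry = (r + u) = 0.0136 + 0.0164 = 0.0300
F* = 10133 · e^(0.0300 × 210/360) = 10133 · e^0.017500 = 10133 × 1.017654 = $10311.8880
Market $10666 > fair $10311.8880: forward overpriced → cash-and-carry (buy spot, short the forward).
At maturity, profit = |F_mkt − F*| = |10666 − 10311.8880| = $354 per tonne

$354 per tonne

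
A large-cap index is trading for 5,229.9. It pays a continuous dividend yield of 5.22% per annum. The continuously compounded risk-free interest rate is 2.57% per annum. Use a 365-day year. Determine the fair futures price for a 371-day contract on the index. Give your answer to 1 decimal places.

F = S·e^((r − q)T) = 5229.9 · e^((0.0257 − 0.0522) × 371/365)
= 5229.9 · e^-0.026936 = 5229.9 × 0.973424
F = 5,090.9

5,090.9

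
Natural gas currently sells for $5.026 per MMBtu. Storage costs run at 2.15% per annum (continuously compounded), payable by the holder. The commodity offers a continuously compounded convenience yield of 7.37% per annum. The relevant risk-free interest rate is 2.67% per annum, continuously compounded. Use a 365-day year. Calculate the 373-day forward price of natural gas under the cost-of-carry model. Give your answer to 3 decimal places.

$4.897 per MMBtu

Net carry = r + u − y = 0.0267 + 0.0215 − 0.0737 = -0.0255
F = S·e^((r+u−y)T) = 5.026 · e^(-0.0255 × 373/365) = 5.026 · e^-0.026059
= 5.026 × 0.974278 = $4.897 per MMBtu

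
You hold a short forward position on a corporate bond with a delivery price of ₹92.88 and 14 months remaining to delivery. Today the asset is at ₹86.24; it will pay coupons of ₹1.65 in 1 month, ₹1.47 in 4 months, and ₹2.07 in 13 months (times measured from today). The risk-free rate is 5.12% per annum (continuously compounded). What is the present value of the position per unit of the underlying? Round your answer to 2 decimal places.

₹6.30

PV(remaining coupons) I = 1.65·e^(−0.0512·1/12) + 1.47·e^(−0.0512·4/12) + 2.07·e^(−0.0512·13/12) = 5.0464
Current forward F = (S − I)·e^(rT) = (86.24 − 5.0464)·e^(0.0512·14/12) = 81.1936 × 1.061553 = 86.1913
Value (long) = (F − K)·e^(−rT) = (86.1913 − 92.88) × 0.942016 = -6.3009
Short position value = −(long value) = ₹6.30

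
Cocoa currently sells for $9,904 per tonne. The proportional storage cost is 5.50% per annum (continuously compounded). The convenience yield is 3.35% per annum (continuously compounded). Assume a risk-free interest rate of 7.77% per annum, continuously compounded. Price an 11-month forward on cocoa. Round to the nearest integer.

Net carry = r + u − y = 0.0777 + 0.0550 − 0.0335 = 0.0992
F = S·e^((r+u−y)T) = 9904 · e^(0.0992 × 11/12) = 9904 · e^0.090933
= 9904 × 1.095196 = $10,847 per tonne

$10,847 per tonne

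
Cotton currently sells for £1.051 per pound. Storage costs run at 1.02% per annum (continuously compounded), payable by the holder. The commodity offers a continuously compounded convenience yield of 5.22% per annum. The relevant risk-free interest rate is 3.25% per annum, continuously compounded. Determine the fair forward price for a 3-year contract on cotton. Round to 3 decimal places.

Net carry = r + u − y = 0.0325 + 0.0102 − 0.0522 = -0.0095
F = S·e^((r+u−y)T) = 1.051 · e^(-0.0095 × 3) = 1.051 · e^-0.028500
= 1.051 × 0.971902 = £1.021 per pound

£1.021 per pound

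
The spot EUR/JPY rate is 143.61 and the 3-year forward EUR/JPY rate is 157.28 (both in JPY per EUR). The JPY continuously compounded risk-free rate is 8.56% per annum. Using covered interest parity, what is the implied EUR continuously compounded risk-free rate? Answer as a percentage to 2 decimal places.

5.53%

F = S·e^((r_JPY − r_EUR)T) ⇒ r_EUR = r_JPY − ln(F/S)/T
ln(157.28/143.61) = 0.090926; /(3) = 0.030309
r_EUR = 0.0856 − 0.030309 = 0.055291
r_EUR = 5.53%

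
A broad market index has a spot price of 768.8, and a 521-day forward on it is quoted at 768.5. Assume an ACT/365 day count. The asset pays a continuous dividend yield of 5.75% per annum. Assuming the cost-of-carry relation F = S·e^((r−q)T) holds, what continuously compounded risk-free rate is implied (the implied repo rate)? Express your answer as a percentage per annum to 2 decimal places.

5.72%

From F = S·e^((r−q)T): (r − q) = ln(F/S)/T
ln(768.5/768.8) = ln(0.999610) = -0.000390
(r − q) = -0.000390 / (521/365) = -0.000273
r = ln(F/S)/T + q = -0.000273 + 0.0575 = 0.057227
r = 5.72%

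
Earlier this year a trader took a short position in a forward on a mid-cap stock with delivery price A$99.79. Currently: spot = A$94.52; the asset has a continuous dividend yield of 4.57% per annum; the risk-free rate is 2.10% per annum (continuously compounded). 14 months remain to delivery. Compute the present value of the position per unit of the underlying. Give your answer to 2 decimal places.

A$7.76

Current fair forward for the remaining 14 months: F = S·e^((r − q)·T), (r − q) = 0.0210 − 0.0457 = -0.0247
F = 94.52 · e^(-0.0247 × 14/12) = 94.52 × 0.971595 = 91.8352
Value of long forward = (F − K)·e^(−rT) = (91.8352 − 99.79) · e^(−0.0210·14/12)
= -7.9548 × 0.975798 = -7.76
Short position value = −(long value) = A$7.76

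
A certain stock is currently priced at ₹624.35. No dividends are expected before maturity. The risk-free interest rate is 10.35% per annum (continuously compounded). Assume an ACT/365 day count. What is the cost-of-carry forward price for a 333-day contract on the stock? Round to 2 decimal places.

₹686.18

F = S·e^(rT) = 624.35 · e^(0.1035 × 333/365)
= 624.35 · e^0.094426 = 624.35 × 1.099028
F = ₹686.18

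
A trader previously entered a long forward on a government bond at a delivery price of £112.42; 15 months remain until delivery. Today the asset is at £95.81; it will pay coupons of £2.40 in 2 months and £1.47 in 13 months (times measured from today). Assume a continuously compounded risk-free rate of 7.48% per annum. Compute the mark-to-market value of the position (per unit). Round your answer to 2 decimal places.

PV(remaining coupons) I = 2.40·e^(−0.0748·2/12) + 1.47·e^(−0.0748·13/12) = 3.7258
Current forward F = (S − I)·e^(rT) = (95.81 − 3.7258)·e^(0.0748·15/12) = 92.0842 × 1.098011 = 101.1095
Value (long) = (F − K)·e^(−rT) = (101.1095 − 112.42) × 0.910738 = -10.3009
Value = -£10.30

-£10.30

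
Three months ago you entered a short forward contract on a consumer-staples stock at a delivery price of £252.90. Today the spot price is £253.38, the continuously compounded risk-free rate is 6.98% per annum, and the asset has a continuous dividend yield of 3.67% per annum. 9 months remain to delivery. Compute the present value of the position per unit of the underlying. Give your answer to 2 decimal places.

Current fair forward for the remaining 9 months: F = S·e^((r − q)·T), (r − q) = 0.0698 − 0.0367 = 0.0331
F = 253.38 · e^(0.0331 × 9/12) = 253.38 × 1.025136 = 259.7490
Value of long forward = (F − K)·e^(−rT) = (259.7490 − 252.90) · e^(−0.0698·9/12)
= 6.8490 × 0.948997 = 6.50
Short position value = −(long value) = -£6.50

-£6.50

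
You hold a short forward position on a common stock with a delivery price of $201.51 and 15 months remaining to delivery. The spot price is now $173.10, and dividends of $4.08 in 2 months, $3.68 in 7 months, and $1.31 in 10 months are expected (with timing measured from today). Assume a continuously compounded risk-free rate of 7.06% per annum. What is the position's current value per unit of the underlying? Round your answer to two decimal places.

$20.19

PV(remaining dividends) I = 4.08·e^(−0.0706·2/12) + 3.68·e^(−0.0706·7/12) + 1.31·e^(−0.0706·10/12) = 8.7989
Current forward F = (S − I)·e^(rT) = (173.10 − 8.7989)·e^(0.0706·15/12) = 164.3011 × 1.092261 = 179.4597
Value (long) = (F − K)·e^(−rT) = (179.4597 − 201.51) × 0.915532 = -20.1878
Short position value = −(long value) = $20.19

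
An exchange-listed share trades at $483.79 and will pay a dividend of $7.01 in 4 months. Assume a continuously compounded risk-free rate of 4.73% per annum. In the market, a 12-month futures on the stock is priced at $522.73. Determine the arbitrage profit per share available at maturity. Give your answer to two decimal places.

PV(dividends) I = 7.01·e^(−0.0473·4/12) = 6.9003
Fair futures F* = (S − I)·e^(rT) = (483.79 − 6.9003)·e^0.047300 = 476.8897 × 1.048436 = 499.9883
Market $522.73 > fair 499.9883: forward overpriced → cash-and-carry (borrow at r, buy the stock and collect the dividends, short the forward).
Profit at T = |F_mkt − F*| = |522.73 − 499.9883| = $22.74 per share

$22.74 per share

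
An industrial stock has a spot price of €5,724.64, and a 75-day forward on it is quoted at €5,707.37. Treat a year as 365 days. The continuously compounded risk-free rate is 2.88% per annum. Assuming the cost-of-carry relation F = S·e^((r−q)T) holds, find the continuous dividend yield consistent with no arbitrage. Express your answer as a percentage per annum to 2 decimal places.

From F = S·e^((r−q)T): (r − q) = ln(F/S)/T
ln(5707.37/5724.64) = ln(0.996983) = -0.003022
(r − q) = -0.003022 / (75/365) = -0.014707
q = r − ln(F/S)/T = 0.0288 + 0.014707 = 0.043507
q = 4.35%

4.35%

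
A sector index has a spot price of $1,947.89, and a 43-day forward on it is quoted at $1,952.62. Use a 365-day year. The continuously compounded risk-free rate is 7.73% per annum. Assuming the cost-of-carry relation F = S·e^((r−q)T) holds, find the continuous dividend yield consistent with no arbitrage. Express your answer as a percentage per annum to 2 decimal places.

From F = S·e^((r−q)T): (r − q) = ln(F/S)/T
ln(1952.62/1947.89) = ln(1.002428) = 0.002425
(r − q) = 0.002425 / (43/365) = 0.020584
q = r − ln(F/S)/T = 0.0773 − 0.020584 = 0.056716
q = 5.67%

5.67%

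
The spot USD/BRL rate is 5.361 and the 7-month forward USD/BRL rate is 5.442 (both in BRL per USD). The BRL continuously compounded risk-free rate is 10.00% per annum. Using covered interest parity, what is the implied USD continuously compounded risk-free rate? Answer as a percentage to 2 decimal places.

F = S·e^((r_BRL − r_USD)T) ⇒ r_USD = r_BRL − ln(F/S)/T
ln(5.442/5.361) = 0.014996; /(7/12) = 0.025707
r_USD = 0.1000 − 0.025707 = 0.074293
r_USD = 7.43%

7.43%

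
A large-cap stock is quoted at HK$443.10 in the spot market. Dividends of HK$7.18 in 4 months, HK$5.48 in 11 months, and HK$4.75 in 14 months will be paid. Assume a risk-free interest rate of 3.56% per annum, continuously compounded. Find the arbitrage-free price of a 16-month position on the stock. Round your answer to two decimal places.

PV(dividends) I = 7.18·e^(−0.0356·4/12) + 5.48·e^(−0.0356·11/12) + 4.75·e^(−0.0356·14/12)
I = 7.0953 + 5.3041 + 4.5568 = 16.9562
F = (S − I)·e^(rT) = (443.10 − 16.9562) · e^(0.0356·16/12)
= 426.1438 · e^0.047467 = 426.1438 × 1.048612 = HK$446.86

HK$446.86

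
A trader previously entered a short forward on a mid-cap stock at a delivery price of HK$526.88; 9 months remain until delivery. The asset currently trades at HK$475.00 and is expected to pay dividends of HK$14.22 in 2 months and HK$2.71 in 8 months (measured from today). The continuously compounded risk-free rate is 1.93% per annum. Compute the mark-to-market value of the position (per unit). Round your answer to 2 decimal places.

HK$61.16

PV(remaining dividends) I = 14.22·e^(−0.0193·2/12) + 2.71·e^(−0.0193·8/12) = 16.8497
Current forward F = (S − I)·e^(rT) = (475.00 − 16.8497)·e^(0.0193·9/12) = 458.1503 × 1.014580 = 464.8301
Value (long) = (F − K)·e^(−rT) = (464.8301 − 526.88) × 0.985629 = -61.1582
Short position value = −(long value) = HK$61.16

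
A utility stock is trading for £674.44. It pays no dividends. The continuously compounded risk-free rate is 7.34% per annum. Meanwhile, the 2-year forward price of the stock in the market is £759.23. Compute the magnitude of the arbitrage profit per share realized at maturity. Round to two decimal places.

Fair forward: F* = S·e^(carry·T), with carry = r = 0.0734
F* = 674.44 · e^(0.0734 × 2) = 674.44 · e^0.146800 = 674.44 × 1.158122 = £781.0838
Market £759.23 < fair £781.0838: forward underpriced → reverse cash-and-carry (short spot, go long the forward).
At maturity, profit = |F_mkt − F*| = |759.23 − 781.0838| = £21.85 per share

£21.85 per share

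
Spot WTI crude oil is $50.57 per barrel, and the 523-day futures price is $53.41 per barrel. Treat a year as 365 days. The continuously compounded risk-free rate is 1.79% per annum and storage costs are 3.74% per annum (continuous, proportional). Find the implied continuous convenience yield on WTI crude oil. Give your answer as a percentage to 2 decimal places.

F = S·e^((r+u−y)T) ⇒ (r+u−y) = ln(F/S)/T
ln(53.41/50.57) = 0.054639; /T ⇒ 0.038132
y = r + u − ln(F/S)/T = 0.0179 + 0.0374 − 0.038132 = 0.017168
y = 1.72%

1.72%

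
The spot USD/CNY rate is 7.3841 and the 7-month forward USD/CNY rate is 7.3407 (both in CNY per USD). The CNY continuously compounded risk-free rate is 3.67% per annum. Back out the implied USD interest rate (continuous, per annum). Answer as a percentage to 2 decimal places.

4.68%

F = S·e^((r_CNY − r_USD)T) ⇒ r_USD = r_CNY − ln(F/S)/T
ln(7.3407/7.3841) = -0.005895; /(7/12) = -0.010106
r_USD = 0.0367 + 0.010106 = 0.046806
r_USD = 4.68%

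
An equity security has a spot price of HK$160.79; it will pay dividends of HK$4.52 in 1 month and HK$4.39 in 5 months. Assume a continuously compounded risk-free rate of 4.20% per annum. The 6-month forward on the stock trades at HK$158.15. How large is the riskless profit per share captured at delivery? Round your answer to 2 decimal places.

PV(dividends) I = 4.52·e^(−0.0420·1/12) + 4.39·e^(−0.0420·5/12) = 8.8181
Fair forward F* = (S − I)·e^(rT) = (160.79 − 8.8181)·e^0.021000 = 151.9719 × 1.021222 = 155.1970
Market HK$158.15 > fair 155.1970: forward overpriced → cash-and-carry (borrow at r, buy the stock and collect the dividends, short the forward).
Profit at T = |F_mkt − F*| = |158.15 − 155.1970| = HK$2.95 per share

HK$2.95 per share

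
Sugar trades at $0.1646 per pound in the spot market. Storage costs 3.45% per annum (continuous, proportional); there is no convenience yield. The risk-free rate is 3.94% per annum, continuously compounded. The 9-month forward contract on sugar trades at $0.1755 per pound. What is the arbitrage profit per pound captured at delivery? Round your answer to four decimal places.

$0.0015 per pound

Fair forward: F* = S·e^(carry·T), with carry = (r + u) = 0.0394 + 0.0345 = 0.0739
F* = 0.1646 · e^(0.0739 × 9/12) = 0.1646 · e^0.055425 = 0.1646 × 1.056990 = $0.1740
Market $0.1755 > fair $0.1740: forward overpriced → cash-and-carry (buy spot, short the forward).
At maturity, profit = |F_mkt − F*| = |0.1755 − 0.1740| = $0.0015 per pound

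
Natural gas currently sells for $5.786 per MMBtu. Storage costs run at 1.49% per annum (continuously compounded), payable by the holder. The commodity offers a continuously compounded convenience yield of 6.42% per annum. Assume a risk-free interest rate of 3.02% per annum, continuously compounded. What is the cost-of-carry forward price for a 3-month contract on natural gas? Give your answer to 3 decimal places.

$5.758 per MMBtu

Net carry = r + u − y = 0.0302 + 0.0149 − 0.0642 = -0.0191
F = S·e^((r+u−y)T) = 5.786 · e^(-0.0191 × 3/12) = 5.786 · e^-0.004775
= 5.786 × 0.995236 = $5.758 per MMBtu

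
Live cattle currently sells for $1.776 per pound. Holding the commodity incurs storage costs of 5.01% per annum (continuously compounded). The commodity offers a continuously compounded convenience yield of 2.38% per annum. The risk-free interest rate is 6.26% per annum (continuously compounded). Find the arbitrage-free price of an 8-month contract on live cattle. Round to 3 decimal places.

Net carry = r + u − y = 0.0626 + 0.0501 − 0.0238 = 0.0889
F = S·e^((r+u−y)T) = 1.776 · e^(0.0889 × 8/12) = 1.776 · e^0.059267
= 1.776 × 1.061059 = $1.884 per pound

$1.884 per pound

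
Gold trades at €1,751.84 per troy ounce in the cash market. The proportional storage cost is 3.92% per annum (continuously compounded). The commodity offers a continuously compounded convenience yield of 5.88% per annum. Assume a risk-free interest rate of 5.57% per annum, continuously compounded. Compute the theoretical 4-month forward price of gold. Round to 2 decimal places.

Net carry = r + u − y = 0.0557 + 0.0392 − 0.0588 = 0.0361
F = S·e^((r+u−y)T) = 1751.84 · e^(0.0361 × 4/12) = 1751.84 · e^0.01203333
= 1751.84 × 1.01210602 = €1,773.05 per troy ounce

€1,773.05 per troy ounce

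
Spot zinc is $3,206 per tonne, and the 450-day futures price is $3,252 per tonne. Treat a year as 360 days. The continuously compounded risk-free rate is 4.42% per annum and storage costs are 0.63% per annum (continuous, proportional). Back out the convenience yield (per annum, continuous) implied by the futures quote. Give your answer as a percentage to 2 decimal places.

3.91%

F = S·e^((r+u−y)T) ⇒ (r+u−y) = ln(F/S)/T
ln(3252/3206) = 0.014246; /T ⇒ 0.011397
y = r + u − ln(F/S)/T = 0.0442 + 0.0063 − 0.011397 = 0.039103
y = 3.91%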